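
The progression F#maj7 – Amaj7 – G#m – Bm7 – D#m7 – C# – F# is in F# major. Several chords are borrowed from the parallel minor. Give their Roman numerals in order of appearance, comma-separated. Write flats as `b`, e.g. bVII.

bIIImaj7, iv7

F# major has the diatonic set F#, G#m, A#m, B, C#, D#m, E#dim. F#maj7, G#m, D#m7, C# and F# are all diatonic. Amaj7 (A–C#–E–G#) doesn't fit — on degree 3 F# major would have A#m (iii). Amaj7 is the degree-3 chord of F# minor, so it is the borrowed bIIImaj7. Bm7 (B–D–F#–A) doesn't fit — on degree 4 F# major would have B (IV). Bm7 is the degree-4 chord of F# minor, so it is the borrowed iv7.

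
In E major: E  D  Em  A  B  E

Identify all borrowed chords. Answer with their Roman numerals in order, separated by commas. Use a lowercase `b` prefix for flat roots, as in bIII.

bVII, i

E major has the diatonic set E, F#m, G#m, A, B, C#m, D#dim. E, A and B all belong to that set. But D (D–F#–A) is foreign: the diatonic vii° on degree 7 is D#dim, whereas D comes from E minor. It is labeled bVII. Em (E–G–B) is not: scale degree 1 in E major carries E (I). In E minor the chord on that degree is Em, so here it functions as i, borrowed from the parallel minor.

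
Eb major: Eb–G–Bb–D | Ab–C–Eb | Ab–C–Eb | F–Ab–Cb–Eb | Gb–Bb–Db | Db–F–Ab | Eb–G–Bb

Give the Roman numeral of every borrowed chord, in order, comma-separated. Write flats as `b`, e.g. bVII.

iiø7, bIII, bVII

In Eb major the diatonic chords are Eb, Fm, Gm, Ab, Bb, Cm, Ddim. Eb–G–Bb–D = Ebmaj7, Ab–C–Eb = Ab and Eb–G–Bb = Eb are all diatonic. F–Ab–Cb–Eb is not: scale degree 2 in Eb major carries Fm (ii). In Eb minor the chord on that degree is Fm7b5, so here it functions as iiø7, borrowed from the parallel minor. Gb–Bb–Db is not: scale degree 3 in Eb major carries Gm (iii). In Eb minor the chord on that degree is Gb, so here it functions as bIII, borrowed from the parallel minor. Db–F–Ab is not: scale degree 7 in Eb major carries Ddim (vii°). In Eb minor the chord on that degree is Db, so here it functions as bVII, borrowed from the parallel minor.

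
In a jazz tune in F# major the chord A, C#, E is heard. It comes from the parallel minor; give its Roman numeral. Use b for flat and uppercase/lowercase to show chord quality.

In F# major scale degree 3 is A#; A is its lowered form, from F# minor. The diatonic chord on degree 3 would be A#m (iii), but A–C#–E is the major chord from F# minor. As a borrowed chord it is labeled bIII.

bIII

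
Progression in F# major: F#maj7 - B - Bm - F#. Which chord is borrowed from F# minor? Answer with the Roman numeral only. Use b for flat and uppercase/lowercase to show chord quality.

In F# major the diatonic chords are F#, G#m, A#m, B, C#, D#m, E#dim. F#maj7, B and F# all belong to that set. Bm (B–D–F#) doesn't fit — on degree 4 F# major would have B (IV). Bm is the degree-4 chord of F# minor, so it is the borrowed iv.

iv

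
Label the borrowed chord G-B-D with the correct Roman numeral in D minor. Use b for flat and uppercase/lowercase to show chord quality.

The root G is the diatonic 4th degree of D minor; the borrowing shows in the chord quality. Diatonically D minor has Gm (iv) on that degree; G–B–D is instead the major chord native to D major, so it takes the label IV.

IV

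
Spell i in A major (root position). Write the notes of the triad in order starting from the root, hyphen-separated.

i is built on scale degree 1, which is A in both A major and its parallel. In A minor the chord on A is A–C–E.

A-C-E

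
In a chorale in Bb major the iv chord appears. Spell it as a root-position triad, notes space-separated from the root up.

iv is built on scale degree 4, which is Eb in both Bb major and its parallel. Stacking thirds in Bb minor on Eb gives Eb–Gb–Bb.

Eb Gb Bb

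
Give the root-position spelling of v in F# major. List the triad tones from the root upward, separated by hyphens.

C#-E-G#

The root, C#, is scale degree 5 — the same note in F# major and F# minor; only the chord quality changes. In F# minor the chord on C# is C#–E–G#.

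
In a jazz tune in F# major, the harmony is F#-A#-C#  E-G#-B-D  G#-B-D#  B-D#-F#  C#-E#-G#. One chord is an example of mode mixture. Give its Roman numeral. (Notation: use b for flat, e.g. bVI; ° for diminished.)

bVII7

F# major has the diatonic set F#, G#m, A#m, B, C#, D#m, E#dim. F#–A#–C# = F#, G#–B–D# = G#m, B–D#–F# = B and C#–E#–G# = C# all belong to that set. E–G#–B–D is not: scale degree 7 in F# major carries E#dim (vii°). In F# minor the chord on that degree is E7, so here it functions as bVII7, borrowed from the parallel minor.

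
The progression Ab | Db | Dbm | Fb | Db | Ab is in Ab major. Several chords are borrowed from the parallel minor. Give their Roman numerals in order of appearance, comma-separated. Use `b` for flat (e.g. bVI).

iv, bVI

Ab major has the diatonic set Ab, Bbm, Cm, Db, Eb, Fm, Gdim. Of the given chords, Ab and Db are diatonic. But Dbm (Db–Fb–Ab) is foreign: the diatonic IV on degree 4 is Db, whereas Dbm comes from Ab minor. It is labeled iv. Fb (Fb–Ab–Cb) is not: scale degree 6 in Ab major carries Fm (vi). In Ab minor the chord on that degree is Fb, so here it functions as bVI, borrowed from the parallel minor.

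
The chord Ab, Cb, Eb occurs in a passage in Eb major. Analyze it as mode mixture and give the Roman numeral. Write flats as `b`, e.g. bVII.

iv

The root Ab is the diatonic 4th degree of Eb major; the borrowing shows in the chord quality. Diatonically Eb major has Ab (IV) on that degree; Ab–Cb–Eb is instead the minor chord native to Eb minor, so it takes the label iv.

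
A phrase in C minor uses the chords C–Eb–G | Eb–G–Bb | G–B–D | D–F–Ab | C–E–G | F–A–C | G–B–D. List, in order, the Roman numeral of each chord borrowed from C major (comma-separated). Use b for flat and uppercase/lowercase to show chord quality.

C minor has the diatonic set Cm, Ddim, Eb, Fm, G, Ab, Bb (with V from harmonic minor). C–Eb–G = Cm, Eb–G–Bb = Eb, G–B–D = G and D–F–Ab = Ddim are all diatonic. C–E–G doesn't fit — on degree 1 C minor would have Cm (i). C is the degree-1 chord of C major, so it is the borrowed I. F–A–C doesn't fit — on degree 4 C minor would have Fm (iv). F is the degree-4 chord of C major, so it is the borrowed IV.

I, IV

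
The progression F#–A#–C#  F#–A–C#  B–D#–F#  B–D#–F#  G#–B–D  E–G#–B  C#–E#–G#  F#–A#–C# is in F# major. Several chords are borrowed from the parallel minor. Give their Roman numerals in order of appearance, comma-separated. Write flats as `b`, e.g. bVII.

F# major has the diatonic set F#, G#m, A#m, B, C#, D#m, E#dim. Of the given chords, F#–A#–C# = F#, B–D#–F# = B and C#–E#–G# = C# are diatonic. F#–A–C# is not: scale degree 1 in F# major carries F# (I). In F# minor the chord on that degree is F#m, so here it functions as i, borrowed from the parallel minor. G#–B–D is not: scale degree 2 in F# major carries G#m (ii). In F# minor the chord on that degree is G#dim, so here it functions as ii°, borrowed from the parallel minor. But E–G#–B is foreign: the diatonic vii° on degree 7 is E#dim, whereas E comes from F# minor. It is labeled bVII.

i, ii°, bVII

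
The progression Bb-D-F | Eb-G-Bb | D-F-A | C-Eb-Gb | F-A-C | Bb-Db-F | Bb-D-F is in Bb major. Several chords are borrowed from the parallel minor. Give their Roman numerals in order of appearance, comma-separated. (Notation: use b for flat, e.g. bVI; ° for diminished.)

ii°, i

The diatonic triads in Bb major are Bb, Cm, Dm, Eb, F, Gm, Adim. Bb–D–F = Bb, Eb–G–Bb = Eb, D–F–A = Dm and F–A–C = F are all diatonic. C–Eb–Gb doesn't fit — on degree 2 Bb major would have Cm (ii). Cdim is the degree-2 chord of Bb minor, so it is the borrowed ii°. Bb–Db–F is not: scale degree 1 in Bb major carries Bb (I). In Bb minor the chord on that degree is Bbm, so here it functions as i, borrowed from the parallel minor.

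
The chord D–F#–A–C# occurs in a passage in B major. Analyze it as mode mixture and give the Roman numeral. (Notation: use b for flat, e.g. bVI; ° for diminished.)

The root D is the lowered 3rd scale degree — diatonically B major has D# there. The diatonic chord on degree 3 would be D#m (iii), but D–F#–A–C# is the major-seventh chord from B minor. As a borrowed chord it is labeled bIIImaj7.

bIIImaj7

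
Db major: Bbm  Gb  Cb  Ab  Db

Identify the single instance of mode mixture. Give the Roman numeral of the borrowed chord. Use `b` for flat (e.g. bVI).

bVII

Db major has the diatonic set Db, Ebm, Fm, Gb, Ab, Bbm, Cdim. Bbm, Gb, Ab and Db all belong to that set. But Cb (Cb–Eb–Gb) is foreign: the diatonic vii° on degree 7 is Cdim, whereas Cb comes from Db minor. It is labeled bVII.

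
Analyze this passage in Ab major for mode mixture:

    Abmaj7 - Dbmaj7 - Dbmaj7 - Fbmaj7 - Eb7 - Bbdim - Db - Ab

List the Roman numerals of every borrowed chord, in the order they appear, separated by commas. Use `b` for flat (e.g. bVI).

Ab major has the diatonic set Ab, Bbm, Cm, Db, Eb, Fm, Gdim. Abmaj7, Dbmaj7, Eb7, Db and Ab all belong to that set. But Fbmaj7 (Fb–Ab–Cb–Eb) is foreign: the diatonic vi on degree 6 is Fm, whereas Fbmaj7 comes from Ab minor. It is labeled bVImaj7. Bbdim (Bb–Db–Fb) is not: scale degree 2 in Ab major carries Bbm (ii). In Ab minor the chord on that degree is Bbdim, so here it functions as ii°, borrowed from the parallel minor.

bVImaj7, ii°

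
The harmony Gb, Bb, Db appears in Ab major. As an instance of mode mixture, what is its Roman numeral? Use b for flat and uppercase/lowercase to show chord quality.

In Ab major scale degree 7 is G; Gb is its lowered form, from Ab minor. The diatonic chord on degree 7 would be Gdim (vii°), but Gb–Bb–Db is the major chord from Ab minor. As a borrowed chord it is labeled bVII.

bVII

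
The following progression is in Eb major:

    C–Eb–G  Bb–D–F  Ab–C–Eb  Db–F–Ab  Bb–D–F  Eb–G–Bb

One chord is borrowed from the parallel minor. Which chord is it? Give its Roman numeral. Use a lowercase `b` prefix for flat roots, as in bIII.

bVII

Eb major has the diatonic set Eb, Fm, Gm, Ab, Bb, Cm, Ddim. Of the given chords, C–Eb–G = Cm, Bb–D–F = Bb, Ab–C–Eb = Ab and Eb–G–Bb = Eb are diatonic. Db–F–Ab is not: scale degree 7 in Eb major carries Ddim (vii°). In Eb minor the chord on that degree is Db, so here it functions as bVII, borrowed from the parallel minor.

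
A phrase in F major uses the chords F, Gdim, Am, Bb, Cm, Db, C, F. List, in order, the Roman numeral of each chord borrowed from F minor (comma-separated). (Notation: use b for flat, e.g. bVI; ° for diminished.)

F major has the diatonic set F, Gm, Am, Bb, C, Dm, Edim. Of the given chords, F, Am, Bb and C are diatonic. But Gdim (G–Bb–Db) is foreign: the diatonic ii on degree 2 is Gm, whereas Gdim comes from F minor. It is labeled ii°. Cm (C–Eb–G) is not: scale degree 5 in F major carries C (V). In F minor the chord on that degree is Cm, so here it functions as v, borrowed from the parallel minor. Db (Db–F–Ab) is not: scale degree 6 in F major carries Dm (vi). In F minor the chord on that degree is Db, so here it functions as bVI, borrowed from the parallel minor.

ii°, v, bVI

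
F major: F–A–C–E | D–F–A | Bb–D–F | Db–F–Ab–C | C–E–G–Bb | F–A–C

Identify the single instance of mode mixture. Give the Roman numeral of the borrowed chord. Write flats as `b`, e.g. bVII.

bVImaj7

In F major the diatonic chords are F, Gm, Am, Bb, C, Dm, Edim. F–A–C–E = Fmaj7, D–F–A = Dm, Bb–D–F = Bb, C–E–G–Bb = C7 and F–A–C = F are all diatonic. But Db–F–Ab–C is foreign: the diatonic vi on degree 6 is Dm, whereas Dbmaj7 comes from F minor. It is labeled bVImaj7.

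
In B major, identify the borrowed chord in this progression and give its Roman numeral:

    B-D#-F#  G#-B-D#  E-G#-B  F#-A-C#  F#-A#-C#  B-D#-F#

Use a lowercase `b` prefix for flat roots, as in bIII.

v

B major has the diatonic set B, C#m, D#m, E, F#, G#m, A#dim. B–D#–F# = B, G#–B–D# = G#m, E–G#–B = E and F#–A#–C# = F# are all diatonic. F#–A–C# is not: scale degree 5 in B major carries F# (V). In B minor the chord on that degree is F#m, so here it functions as v, borrowed from the parallel minor.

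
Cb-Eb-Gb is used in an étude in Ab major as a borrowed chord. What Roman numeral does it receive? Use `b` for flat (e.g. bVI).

Cb is the lowered form of scale degree 3 in Ab major (the diatonic degree 3 is C). The diatonic chord on degree 3 would be Cm (iii), but Cb–Eb–Gb is the major chord from Ab minor. As a borrowed chord it is labeled bIII.

bIII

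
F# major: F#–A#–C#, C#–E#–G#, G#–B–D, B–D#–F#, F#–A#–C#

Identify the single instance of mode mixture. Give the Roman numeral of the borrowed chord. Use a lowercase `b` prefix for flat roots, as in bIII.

ii°

The diatonic triads in F# major are F#, G#m, A#m, B, C#, D#m, E#dim. F#–A#–C# = F#, C#–E#–G# = C# and B–D#–F# = B all belong to that set. G#–B–D doesn't fit — on degree 2 F# major would have G#m (ii). G#dim is the degree-2 chord of F# minor, so it is the borrowed ii°.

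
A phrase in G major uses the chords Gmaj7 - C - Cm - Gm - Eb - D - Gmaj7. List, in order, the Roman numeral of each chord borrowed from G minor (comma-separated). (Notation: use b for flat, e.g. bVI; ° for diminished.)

iv, i, bVI

G major has the diatonic set G, Am, Bm, C, D, Em, F#dim. Of the given chords, Gmaj7, C and D are diatonic. Cm (C–Eb–G) doesn't fit — on degree 4 G major would have C (IV). Cm is the degree-4 chord of G minor, so it is the borrowed iv. Gm (G–Bb–D) is not: scale degree 1 in G major carries G (I). In G minor the chord on that degree is Gm, so here it functions as i, borrowed from the parallel minor. Eb (Eb–G–Bb) doesn't fit — on degree 6 G major would have Em (vi). Eb is the degree-6 chord of G minor, so it is the borrowed bVI.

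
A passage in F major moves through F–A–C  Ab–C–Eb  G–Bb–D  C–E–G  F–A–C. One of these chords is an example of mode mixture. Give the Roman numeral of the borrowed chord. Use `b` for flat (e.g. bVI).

bIII

In F major the diatonic chords are F, Gm, Am, Bb, C, Dm, Edim. F–A–C = F, G–Bb–D = Gm and C–E–G = C are all diatonic. But Ab–C–Eb is foreign: the diatonic iii on degree 3 is Am, whereas Ab comes from F minor. It is labeled bIII.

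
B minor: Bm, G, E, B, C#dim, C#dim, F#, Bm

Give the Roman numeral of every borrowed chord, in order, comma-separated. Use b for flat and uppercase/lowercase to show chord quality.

IV, I

B minor has the diatonic set Bm, C#dim, D, Em, F#, G, A (with V from harmonic minor). Bm, G, C#dim and F# all belong to that set. But E (E–G#–B) is foreign: the diatonic iv on degree 4 is Em, whereas E comes from B major. It is labeled IV. B (B–D#–F#) is not: scale degree 1 in B minor carries Bm (i). In B major the chord on that degree is B, so here it functions as I, borrowed from the parallel major.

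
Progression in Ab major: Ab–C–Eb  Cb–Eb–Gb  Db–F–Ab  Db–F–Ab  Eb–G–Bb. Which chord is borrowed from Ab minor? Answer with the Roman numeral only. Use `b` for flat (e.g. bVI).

bIII

In Ab major the diatonic chords are Ab, Bbm, Cm, Db, Eb, Fm, Gdim. Ab–C–Eb = Ab, Db–F–Ab = Db and Eb–G–Bb = Eb are all diatonic. Cb–Eb–Gb is not: scale degree 3 in Ab major carries Cm (iii). In Ab minor the chord on that degree is Cb, so here it functions as bIII, borrowed from the parallel minor.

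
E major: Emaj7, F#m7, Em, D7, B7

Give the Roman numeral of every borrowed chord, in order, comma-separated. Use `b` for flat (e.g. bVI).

i, bVII7

The diatonic triads in E major are E, F#m, G#m, A, B, C#m, D#dim. Emaj7, F#m7 and B7 all belong to that set. Em (E–G–B) is not: scale degree 1 in E major carries E (I). In E minor the chord on that degree is Em, so here it functions as i, borrowed from the parallel minor. But D7 (D–F#–A–C) is foreign: the diatonic vii° on degree 7 is D#dim, whereas D7 comes from E minor. It is labeled bVII7.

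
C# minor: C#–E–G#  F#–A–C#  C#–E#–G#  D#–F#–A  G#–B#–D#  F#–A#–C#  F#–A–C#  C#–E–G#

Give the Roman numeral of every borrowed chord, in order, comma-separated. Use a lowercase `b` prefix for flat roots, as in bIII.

I, IV

The diatonic triads in C# minor (with V from harmonic minor) are C#m, D#dim, E, F#m, G#, A, B. C#–E–G# = C#m, F#–A–C# = F#m, D#–F#–A = D#dim and G#–B#–D# = G# all belong to that set. C#–E#–G# is not: scale degree 1 in C# minor carries C#m (i). In C# major the chord on that degree is C#, so here it functions as I, borrowed from the parallel major. But F#–A#–C# is foreign: the diatonic iv on degree 4 is F#m, whereas F# comes from C# major. It is labeled IV.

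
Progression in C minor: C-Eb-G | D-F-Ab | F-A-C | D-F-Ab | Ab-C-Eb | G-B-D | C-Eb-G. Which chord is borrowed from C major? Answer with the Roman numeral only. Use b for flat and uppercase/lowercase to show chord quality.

C minor has the diatonic set Cm, Ddim, Eb, Fm, G, Ab, Bb (with V from harmonic minor). C–Eb–G = Cm, D–F–Ab = Ddim, Ab–C–Eb = Ab and G–B–D = G all belong to that set. F–A–C doesn't fit — on degree 4 C minor would have Fm (iv). F is the degree-4 chord of C major, so it is the borrowed IV.

IV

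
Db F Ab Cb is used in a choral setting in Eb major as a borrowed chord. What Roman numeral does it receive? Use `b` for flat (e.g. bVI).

bVII7

Db is the lowered form of scale degree 7 in Eb major (the diatonic degree 7 is D). The diatonic chord on degree 7 would be Ddim (vii°), but Db–F–Ab–Cb is the dominant-seventh chord from Eb minor. As a borrowed chord it is labeled bVII7.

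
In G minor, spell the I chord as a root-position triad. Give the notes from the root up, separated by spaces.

G B D

The root, G, is scale degree 1 — the same note in G minor and G major; only the chord quality changes. In G major the chord on G is G–B–D.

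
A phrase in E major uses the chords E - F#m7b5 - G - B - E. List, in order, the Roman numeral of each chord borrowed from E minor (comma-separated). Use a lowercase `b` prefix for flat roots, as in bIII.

E major has the diatonic set E, F#m, G#m, A, B, C#m, D#dim. E and B are both diatonic. F#m7b5 (F#–A–C–E) is not: scale degree 2 in E major carries F#m (ii). In E minor the chord on that degree is F#m7b5, so here it functions as iiø7, borrowed from the parallel minor. G (G–B–D) doesn't fit — on degree 3 E major would have G#m (iii). G is the degree-3 chord of E minor, so it is the borrowed bIII.

iiø7, bIII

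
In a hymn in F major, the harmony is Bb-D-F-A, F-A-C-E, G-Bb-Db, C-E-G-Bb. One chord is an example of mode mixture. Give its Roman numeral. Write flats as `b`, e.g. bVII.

In F major the diatonic chords are F, Gm, Am, Bb, C, Dm, Edim. Bb–D–F–A = Bbmaj7, F–A–C–E = Fmaj7 and C–E–G–Bb = C7 are all diatonic. But G–Bb–Db is foreign: the diatonic ii on degree 2 is Gm, whereas Gdim comes from F minor. It is labeled ii°.

ii°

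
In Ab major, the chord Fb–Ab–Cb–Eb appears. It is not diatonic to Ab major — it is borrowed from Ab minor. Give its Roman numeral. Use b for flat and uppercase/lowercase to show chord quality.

bVImaj7

The root Fb is the lowered 6th scale degree — diatonically Ab major has F there. Fb–Ab–Cb–Eb is a major-seventh chord — the form found in Ab minor, not the diatonic vi (Fm). Borrowed into Ab major it is written bVImaj7.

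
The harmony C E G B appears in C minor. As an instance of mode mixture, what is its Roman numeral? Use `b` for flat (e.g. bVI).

C is scale degree 1 in C minor. C–E–G–B is a major-seventh chord — the form found in C major, not the diatonic i (Cm). Borrowed into C minor it is written Imaj7.

Imaj7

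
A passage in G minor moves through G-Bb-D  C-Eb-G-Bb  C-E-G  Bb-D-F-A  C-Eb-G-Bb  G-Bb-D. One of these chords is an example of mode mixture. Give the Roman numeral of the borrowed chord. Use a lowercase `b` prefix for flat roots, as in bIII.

IV

The diatonic triads in G minor (with V from harmonic minor) are Gm, Adim, Bb, Cm, D, Eb, F. G–Bb–D = Gm, C–Eb–G–Bb = Cm7 and Bb–D–F–A = Bbmaj7 are all diatonic. But C–E–G is foreign: the diatonic iv on degree 4 is Cm, whereas C comes from G major. It is labeled IV.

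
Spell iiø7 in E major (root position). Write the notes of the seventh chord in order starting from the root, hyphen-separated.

The root, F#, is scale degree 2 — the same note in E major and E minor; only the chord quality changes. Building the half-diminished-seventh chord from the parallel minor on F#: F#–A–C–E.

F#-A-C-E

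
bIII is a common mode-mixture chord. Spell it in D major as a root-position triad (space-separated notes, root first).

The root of bIII is the lowered 3rd degree: F# becomes F. Building the major chord from the parallel minor on F: F–A–C.

F A C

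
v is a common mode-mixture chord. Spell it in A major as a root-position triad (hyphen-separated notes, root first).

E-G-B

v is built on scale degree 5, which is E in both A major and its parallel. Building the minor chord from the parallel minor on E: E–G–B.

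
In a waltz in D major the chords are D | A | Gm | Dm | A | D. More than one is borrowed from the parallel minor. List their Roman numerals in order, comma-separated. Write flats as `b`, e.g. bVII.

In D major the diatonic chords are D, Em, F#m, G, A, Bm, C#dim. D and A are both diatonic. But Gm (G–Bb–D) is foreign: the diatonic IV on degree 4 is G, whereas Gm comes from D minor. It is labeled iv. But Dm (D–F–A) is foreign: the diatonic I on degree 1 is D, whereas Dm comes from D minor. It is labeled i.

iv, i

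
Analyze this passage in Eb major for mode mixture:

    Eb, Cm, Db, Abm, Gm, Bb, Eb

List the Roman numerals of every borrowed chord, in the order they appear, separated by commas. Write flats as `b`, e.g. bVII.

bVII, iv

Eb major has the diatonic set Eb, Fm, Gm, Ab, Bb, Cm, Ddim. Of the given chords, Eb, Cm, Gm and Bb are diatonic. Db (Db–F–Ab) doesn't fit — on degree 7 Eb major would have Ddim (vii°). Db is the degree-7 chord of Eb minor, so it is the borrowed bVII. But Abm (Ab–Cb–Eb) is foreign: the diatonic IV on degree 4 is Ab, whereas Abm comes from Eb minor. It is labeled iv.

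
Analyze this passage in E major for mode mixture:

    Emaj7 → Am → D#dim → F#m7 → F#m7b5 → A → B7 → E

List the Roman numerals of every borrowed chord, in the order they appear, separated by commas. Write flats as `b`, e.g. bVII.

iv, iiø7

In E major the diatonic chords are E, F#m, G#m, A, B, C#m, D#dim. Emaj7, D#dim, F#m7, A, B7 and E all belong to that set. Am (A–C–E) doesn't fit — on degree 4 E major would have A (IV). Am is the degree-4 chord of E minor, so it is the borrowed iv. F#m7b5 (F#–A–C–E) doesn't fit — on degree 2 E major would have F#m (ii). F#m7b5 is the degree-2 chord of E minor, so it is the borrowed iiø7.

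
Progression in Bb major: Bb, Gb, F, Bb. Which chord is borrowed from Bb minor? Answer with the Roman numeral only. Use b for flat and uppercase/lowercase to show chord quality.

bVI

In Bb major the diatonic chords are Bb, Cm, Dm, Eb, F, Gm, Adim. Bb and F both belong to that set. But Gb (Gb–Bb–Db) is foreign: the diatonic vi on degree 6 is Gm, whereas Gb comes from Bb minor. It is labeled bVI.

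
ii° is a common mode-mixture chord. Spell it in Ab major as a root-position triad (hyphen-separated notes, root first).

Bb-Db-Fb

ii° is built on scale degree 2, which is Bb in both Ab major and its parallel. Building the diminished chord from the parallel minor on Bb: Bb–Db–Fb.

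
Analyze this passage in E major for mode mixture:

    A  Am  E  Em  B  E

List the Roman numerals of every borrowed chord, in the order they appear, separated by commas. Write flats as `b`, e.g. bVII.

iv, i

E major has the diatonic set E, F#m, G#m, A, B, C#m, D#dim. Of the given chords, A, E and B are diatonic. Am (A–C–E) doesn't fit — on degree 4 E major would have A (IV). Am is the degree-4 chord of E minor, so it is the borrowed iv. Em (E–G–B) is not: scale degree 1 in E major carries E (I). In E minor the chord on that degree is Em, so here it functions as i, borrowed from the parallel minor.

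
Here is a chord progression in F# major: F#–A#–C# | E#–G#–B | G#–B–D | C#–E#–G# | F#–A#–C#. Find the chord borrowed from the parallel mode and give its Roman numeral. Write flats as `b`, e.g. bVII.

ii°

The diatonic triads in F# major are F#, G#m, A#m, B, C#, D#m, E#dim. Of the given chords, F#–A#–C# = F#, E#–G#–B = E#dim and C#–E#–G# = C# are diatonic. G#–B–D is not: scale degree 2 in F# major carries G#m (ii). In F# minor the chord on that degree is G#dim, so here it functions as ii°, borrowed from the parallel minor.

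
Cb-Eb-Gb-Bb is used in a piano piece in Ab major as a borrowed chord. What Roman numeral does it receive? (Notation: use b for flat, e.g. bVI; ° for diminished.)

bIIImaj7

In Ab major scale degree 3 is C; Cb is its lowered form, from Ab minor. The diatonic chord on degree 3 would be Cm (iii), but Cb–Eb–Gb–Bb is the major-seventh chord from Ab minor. As a borrowed chord it is labeled bIIImaj7.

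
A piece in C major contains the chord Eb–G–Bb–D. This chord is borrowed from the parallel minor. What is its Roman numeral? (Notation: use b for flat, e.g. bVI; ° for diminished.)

In C major scale degree 3 is E; Eb is its lowered form, from C minor. Diatonically C major has Em (iii) on that degree; Eb–G–Bb–D is instead the major-seventh chord native to C minor, so it takes the label bIIImaj7.

bIIImaj7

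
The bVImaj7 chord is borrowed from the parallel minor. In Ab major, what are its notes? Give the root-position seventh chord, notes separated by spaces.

bVImaj7 is built on the lowered scale degree 6. In Ab major degree 6 is F; lowered it becomes Fb. In Ab minor the chord on Fb is Fb–Ab–Cb–Eb.

Fb Ab Cb Eb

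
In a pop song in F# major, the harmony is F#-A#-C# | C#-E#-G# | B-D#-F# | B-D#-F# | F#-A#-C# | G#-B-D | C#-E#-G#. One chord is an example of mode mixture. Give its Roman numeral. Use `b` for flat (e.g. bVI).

The diatonic triads in F# major are F#, G#m, A#m, B, C#, D#m, E#dim. F#–A#–C# = F#, C#–E#–G# = C# and B–D#–F# = B all belong to that set. G#–B–D is not: scale degree 2 in F# major carries G#m (ii). In F# minor the chord on that degree is G#dim, so here it functions as ii°, borrowed from the parallel minor.

ii°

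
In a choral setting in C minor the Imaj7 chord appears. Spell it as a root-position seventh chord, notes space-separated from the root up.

The root, C, is scale degree 1 — the same note in C minor and C major; only the chord quality changes. Stacking thirds in C major on C gives C–E–G–B.

C E G B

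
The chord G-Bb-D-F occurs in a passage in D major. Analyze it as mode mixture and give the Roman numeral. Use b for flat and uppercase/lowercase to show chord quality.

iv7

G is scale degree 4 in D major. The diatonic chord on degree 4 would be G (IV), but G–Bb–D–F is the minor-seventh chord from D minor. As a borrowed chord it is labeled iv7.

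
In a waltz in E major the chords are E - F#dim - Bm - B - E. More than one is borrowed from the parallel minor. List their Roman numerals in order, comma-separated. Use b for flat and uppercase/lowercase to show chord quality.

E major has the diatonic set E, F#m, G#m, A, B, C#m, D#dim. E and B both belong to that set. But F#dim (F#–A–C) is foreign: the diatonic ii on degree 2 is F#m, whereas F#dim comes from E minor. It is labeled ii°. Bm (B–D–F#) is not: scale degree 5 in E major carries B (V). In E minor the chord on that degree is Bm, so here it functions as v, borrowed from the parallel minor.

ii°, v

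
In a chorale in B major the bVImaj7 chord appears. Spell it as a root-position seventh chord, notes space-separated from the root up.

The root of bVImaj7 is the lowered 6th degree: G# becomes G. In B minor the chord on G is G–B–D–F#.

G B D F#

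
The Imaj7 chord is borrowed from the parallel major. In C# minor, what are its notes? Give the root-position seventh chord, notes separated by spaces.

C# E# G# B#

Imaj7 is built on scale degree 1, which is C# in both C# minor and its parallel. Stacking thirds in C# major on C# gives C#–E#–G#–B#.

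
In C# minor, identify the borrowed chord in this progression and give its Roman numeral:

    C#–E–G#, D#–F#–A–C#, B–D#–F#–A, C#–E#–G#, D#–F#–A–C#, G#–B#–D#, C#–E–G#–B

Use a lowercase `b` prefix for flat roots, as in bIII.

C# minor has the diatonic set C#m, D#dim, E, F#m, G#, A, B (with V from harmonic minor). C#–E–G# = C#m, D#–F#–A–C# = D#m7b5, B–D#–F#–A = B7, G#–B#–D# = G# and C#–E–G#–B = C#m7 are all diatonic. C#–E#–G# doesn't fit — on degree 1 C# minor would have C#m (i). C# is the degree-1 chord of C# major, so it is the borrowed I.

I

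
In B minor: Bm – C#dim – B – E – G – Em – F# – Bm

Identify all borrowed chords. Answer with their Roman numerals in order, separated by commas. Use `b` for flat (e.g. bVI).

I, IV

The diatonic triads in B minor (with V from harmonic minor) are Bm, C#dim, D, Em, F#, G, A. Bm, C#dim, G, Em and F# all belong to that set. But B (B–D#–F#) is foreign: the diatonic i on degree 1 is Bm, whereas B comes from B major. It is labeled I. But E (E–G#–B) is foreign: the diatonic iv on degree 4 is Em, whereas E comes from B major. It is labeled IV.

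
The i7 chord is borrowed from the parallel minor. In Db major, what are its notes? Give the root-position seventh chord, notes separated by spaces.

The root, Db, is scale degree 1 — the same note in Db major and Db minor; only the chord quality changes. In Db minor the chord on Db is Db–Fb–Ab–Cb.

Db Fb Ab Cb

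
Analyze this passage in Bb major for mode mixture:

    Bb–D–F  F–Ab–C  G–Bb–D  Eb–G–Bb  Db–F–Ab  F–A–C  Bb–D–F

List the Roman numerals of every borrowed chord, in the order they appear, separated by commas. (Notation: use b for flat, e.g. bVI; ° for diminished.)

v, bIII

The diatonic triads in Bb major are Bb, Cm, Dm, Eb, F, Gm, Adim. Bb–D–F = Bb, G–Bb–D = Gm, Eb–G–Bb = Eb and F–A–C = F are all diatonic. But F–Ab–C is foreign: the diatonic V on degree 5 is F, whereas Fm comes from Bb minor. It is labeled v. Db–F–Ab is not: scale degree 3 in Bb major carries Dm (iii). In Bb minor the chord on that degree is Db, so here it functions as bIII, borrowed from the parallel minor.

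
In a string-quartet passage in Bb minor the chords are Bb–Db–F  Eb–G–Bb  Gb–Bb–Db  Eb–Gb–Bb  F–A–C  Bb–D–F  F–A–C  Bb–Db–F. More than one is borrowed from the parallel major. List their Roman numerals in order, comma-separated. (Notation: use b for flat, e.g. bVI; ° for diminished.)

The diatonic triads in Bb minor (with V from harmonic minor) are Bbm, Cdim, Db, Ebm, F, Gb, Ab. Bb–Db–F = Bbm, Gb–Bb–Db = Gb, Eb–Gb–Bb = Ebm and F–A–C = F are all diatonic. But Eb–G–Bb is foreign: the diatonic iv on degree 4 is Ebm, whereas Eb comes from Bb major. It is labeled IV. But Bb–D–F is foreign: the diatonic i on degree 1 is Bbm, whereas Bb comes from Bb major. It is labeled I.

IV, I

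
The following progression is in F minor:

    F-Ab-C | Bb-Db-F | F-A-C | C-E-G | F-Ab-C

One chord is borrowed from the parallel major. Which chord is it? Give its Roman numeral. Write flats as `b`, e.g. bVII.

I

F minor has the diatonic set Fm, Gdim, Ab, Bbm, C, Db, Eb (with V from harmonic minor). F–Ab–C = Fm, Bb–Db–F = Bbm and C–E–G = C all belong to that set. But F–A–C is foreign: the diatonic i on degree 1 is Fm, whereas F comes from F major. It is labeled I.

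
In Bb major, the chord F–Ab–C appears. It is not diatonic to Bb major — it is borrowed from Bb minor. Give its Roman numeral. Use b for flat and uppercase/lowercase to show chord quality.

v

F is scale degree 5 in Bb major. F–Ab–C is a minor chord — the form found in Bb minor, not the diatonic V (F). Borrowed into Bb major it is written v.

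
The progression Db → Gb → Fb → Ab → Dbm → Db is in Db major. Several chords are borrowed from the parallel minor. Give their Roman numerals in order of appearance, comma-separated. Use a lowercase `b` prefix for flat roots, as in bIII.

Db major has the diatonic set Db, Ebm, Fm, Gb, Ab, Bbm, Cdim. Of the given chords, Db, Gb and Ab are diatonic. Fb (Fb–Ab–Cb) doesn't fit — on degree 3 Db major would have Fm (iii). Fb is the degree-3 chord of Db minor, so it is the borrowed bIII. But Dbm (Db–Fb–Ab) is foreign: the diatonic I on degree 1 is Db, whereas Dbm comes from Db minor. It is labeled i.

bIII, i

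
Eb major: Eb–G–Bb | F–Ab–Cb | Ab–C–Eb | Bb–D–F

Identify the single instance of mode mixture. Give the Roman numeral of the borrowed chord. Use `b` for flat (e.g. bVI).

Eb major has the diatonic set Eb, Fm, Gm, Ab, Bb, Cm, Ddim. Eb–G–Bb = Eb, Ab–C–Eb = Ab and Bb–D–F = Bb are all diatonic. F–Ab–Cb doesn't fit — on degree 2 Eb major would have Fm (ii). Fdim is the degree-2 chord of Eb minor, so it is the borrowed ii°.

ii°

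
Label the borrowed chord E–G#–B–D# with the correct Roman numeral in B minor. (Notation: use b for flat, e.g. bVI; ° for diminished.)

IVmaj7

The root E is the diatonic 4th degree of B minor; the borrowing shows in the chord quality. Diatonically B minor has Em (iv) on that degree; E–G#–B–D# is instead the major-seventh chord native to B major, so it takes the label IVmaj7.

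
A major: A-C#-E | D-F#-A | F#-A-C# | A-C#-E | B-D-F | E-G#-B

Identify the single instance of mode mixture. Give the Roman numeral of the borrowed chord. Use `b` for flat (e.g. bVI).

ii°

In A major the diatonic chords are A, Bm, C#m, D, E, F#m, G#dim. A–C#–E = A, D–F#–A = D, F#–A–C# = F#m and E–G#–B = E all belong to that set. B–D–F doesn't fit — on degree 2 A major would have Bm (ii). Bdim is the degree-2 chord of A minor, so it is the borrowed ii°.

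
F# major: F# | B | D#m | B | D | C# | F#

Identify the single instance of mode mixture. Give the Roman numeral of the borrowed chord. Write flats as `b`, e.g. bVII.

bVI

F# major has the diatonic set F#, G#m, A#m, B, C#, D#m, E#dim. Of the given chords, F#, B, D#m and C# are diatonic. But D (D–F#–A) is foreign: the diatonic vi on degree 6 is D#m, whereas D comes from F# minor. It is labeled bVI.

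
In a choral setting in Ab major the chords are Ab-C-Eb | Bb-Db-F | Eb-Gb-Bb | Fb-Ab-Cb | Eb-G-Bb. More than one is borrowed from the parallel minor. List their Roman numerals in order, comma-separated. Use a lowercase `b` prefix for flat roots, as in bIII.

v, bVI

In Ab major the diatonic chords are Ab, Bbm, Cm, Db, Eb, Fm, Gdim. Ab–C–Eb = Ab, Bb–Db–F = Bbm and Eb–G–Bb = Eb are all diatonic. Eb–Gb–Bb is not: scale degree 5 in Ab major carries Eb (V). In Ab minor the chord on that degree is Ebm, so here it functions as v, borrowed from the parallel minor. But Fb–Ab–Cb is foreign: the diatonic vi on degree 6 is Fm, whereas Fb comes from Ab minor. It is labeled bVI.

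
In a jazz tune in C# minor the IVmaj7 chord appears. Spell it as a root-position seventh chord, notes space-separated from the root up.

The root, F#, is scale degree 4 — the same note in C# minor and C# major; only the chord quality changes. In C# major the chord on F# is F#–A#–C#–E#.

F# A# C# E#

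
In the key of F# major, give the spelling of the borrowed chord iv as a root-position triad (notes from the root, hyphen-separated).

B-D-F#

The root, B, is scale degree 4 — the same note in F# major and F# minor; only the chord quality changes. Stacking thirds in F# minor on B gives B–D–F#.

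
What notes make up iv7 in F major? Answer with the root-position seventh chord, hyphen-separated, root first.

The root, Bb, is scale degree 4 — the same note in F major and F minor; only the chord quality changes. In F minor the chord on Bb is Bb–Db–F–Ab.

Bb-Db-F-Ab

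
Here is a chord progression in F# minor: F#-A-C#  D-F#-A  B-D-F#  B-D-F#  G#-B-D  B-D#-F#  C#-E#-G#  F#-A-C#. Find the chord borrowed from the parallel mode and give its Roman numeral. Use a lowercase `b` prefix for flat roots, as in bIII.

The diatonic triads in F# minor (with V from harmonic minor) are F#m, G#dim, A, Bm, C#, D, E. F#–A–C# = F#m, D–F#–A = D, B–D–F# = Bm, G#–B–D = G#dim and C#–E#–G# = C# all belong to that set. But B–D#–F# is foreign: the diatonic iv on degree 4 is Bm, whereas B comes from F# major. It is labeled IV.

IV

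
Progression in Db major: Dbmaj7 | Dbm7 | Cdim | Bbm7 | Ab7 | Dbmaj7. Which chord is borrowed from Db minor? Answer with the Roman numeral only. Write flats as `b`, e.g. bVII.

In Db major the diatonic chords are Db, Ebm, Fm, Gb, Ab, Bbm, Cdim. Dbmaj7, Cdim, Bbm7 and Ab7 are all diatonic. Dbm7 (Db–Fb–Ab–Cb) is not: scale degree 1 in Db major carries Db (I). In Db minor the chord on that degree is Dbm7, so here it functions as i7, borrowed from the parallel minor.

i7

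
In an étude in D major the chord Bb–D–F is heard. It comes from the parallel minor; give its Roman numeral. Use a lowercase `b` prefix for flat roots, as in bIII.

bVI

The root Bb is the lowered 6th scale degree — diatonically D major has B there. The diatonic chord on degree 6 would be Bm (vi), but Bb–D–F is the major chord from D minor. As a borrowed chord it is labeled bVI.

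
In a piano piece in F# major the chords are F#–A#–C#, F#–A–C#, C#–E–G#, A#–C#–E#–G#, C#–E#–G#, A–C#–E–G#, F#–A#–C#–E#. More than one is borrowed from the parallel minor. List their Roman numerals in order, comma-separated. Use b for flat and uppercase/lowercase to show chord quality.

F# major has the diatonic set F#, G#m, A#m, B, C#, D#m, E#dim. Of the given chords, F#–A#–C# = F#, A#–C#–E#–G# = A#m7, C#–E#–G# = C# and F#–A#–C#–E# = F#maj7 are diatonic. F#–A–C# is not: scale degree 1 in F# major carries F# (I). In F# minor the chord on that degree is F#m, so here it functions as i, borrowed from the parallel minor. C#–E–G# doesn't fit — on degree 5 F# major would have C# (V). C#m is the degree-5 chord of F# minor, so it is the borrowed v. A–C#–E–G# doesn't fit — on degree 3 F# major would have A#m (iii). Amaj7 is the degree-3 chord of F# minor, so it is the borrowed bIIImaj7.

i, v, bIIImaj7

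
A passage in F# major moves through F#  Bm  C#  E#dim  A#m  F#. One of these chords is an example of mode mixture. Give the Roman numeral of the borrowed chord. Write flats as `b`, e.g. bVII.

iv

F# major has the diatonic set F#, G#m, A#m, B, C#, D#m, E#dim. F#, C#, E#dim and A#m all belong to that set. Bm (B–D–F#) is not: scale degree 4 in F# major carries B (IV). In F# minor the chord on that degree is Bm, so here it functions as iv, borrowed from the parallel minor.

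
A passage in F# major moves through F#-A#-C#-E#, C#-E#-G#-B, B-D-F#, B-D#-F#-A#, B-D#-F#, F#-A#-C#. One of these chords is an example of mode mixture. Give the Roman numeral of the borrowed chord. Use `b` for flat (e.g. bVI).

In F# major the diatonic chords are F#, G#m, A#m, B, C#, D#m, E#dim. F#–A#–C#–E# = F#maj7, C#–E#–G#–B = C#7, B–D#–F#–A# = Bmaj7, B–D#–F# = B and F#–A#–C# = F# all belong to that set. B–D–F# is not: scale degree 4 in F# major carries B (IV). In F# minor the chord on that degree is Bm, so here it functions as iv, borrowed from the parallel minor.

iv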